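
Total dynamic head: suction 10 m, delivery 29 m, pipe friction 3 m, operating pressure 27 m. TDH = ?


TDH = Hs + Hd + hf + Hp = 10 + 29 + 3 + 27 = 69

69 m


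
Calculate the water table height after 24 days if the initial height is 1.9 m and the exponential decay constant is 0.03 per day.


m = m0 * exp(-k*t)
m = 1.9 * exp(-0.03 * 24)
m = 1.9 * exp(-0.7200)

0.9248 m


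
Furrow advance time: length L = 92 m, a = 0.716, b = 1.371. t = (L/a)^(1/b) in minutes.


t = (L/a)^(1/b)
t = (92/0.716)^(1/1.371)
t = 128.491620^(1/1.371)

34.5304 min


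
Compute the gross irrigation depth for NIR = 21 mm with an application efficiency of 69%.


Ea = 69% = 0.69
GID = NIR / Ea = 21 / 0.69 = 30.4348 mm

30.4348 mm


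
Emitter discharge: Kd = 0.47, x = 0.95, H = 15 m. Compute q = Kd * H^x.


q = Kd * H^x = 0.47 * 15^0.95 = 0.47 * 13.100465

6.1572 L/h


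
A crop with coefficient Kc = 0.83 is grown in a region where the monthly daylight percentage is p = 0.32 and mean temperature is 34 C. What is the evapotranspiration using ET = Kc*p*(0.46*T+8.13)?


ET = Kc * p * (0.46*T + 8.13)
ET = 0.83 * 0.32 * (0.46*34 + 8.13)
ET = 0.83 * 0.32 * 23.7700

6.3133 mm/day


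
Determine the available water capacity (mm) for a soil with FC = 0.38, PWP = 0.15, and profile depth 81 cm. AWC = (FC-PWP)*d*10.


AWC = (FC - PWP) * d * 10
AWC = (0.38 - 0.15) * 81 * 10
AWC = 0.2300 * 81 * 10

186.3000 mm


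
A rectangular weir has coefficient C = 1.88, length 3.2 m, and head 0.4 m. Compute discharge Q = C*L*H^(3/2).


Q = C * L * H^(3/2) = 1.88 * 3.2 * 0.4^1.5 = 1.88 * 3.2 * 0.252982

1.5219 m^3/s


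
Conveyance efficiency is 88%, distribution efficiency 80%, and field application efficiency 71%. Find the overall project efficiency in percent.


Ec = 0.88, Eb = 0.8, Ea = 0.71
E = 0.88 * 0.8 * 0.71 * 100 = 49.9840%

49.9840 %


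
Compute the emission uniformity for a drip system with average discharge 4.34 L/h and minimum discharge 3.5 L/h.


EU = (q_min/q_avg)*100 = (3.5/4.34)*100 = 80.6452%

80.6452 %


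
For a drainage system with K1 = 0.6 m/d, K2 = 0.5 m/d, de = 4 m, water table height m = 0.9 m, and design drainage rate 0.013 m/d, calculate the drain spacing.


S^2 = 8*K2*de*m/q + 4*K1*m^2/q
S^2 = 8*0.5*4*0.9/0.013 + 4*0.6*0.9^2/0.013
S = sqrt(1257.2308)

35.4575 m


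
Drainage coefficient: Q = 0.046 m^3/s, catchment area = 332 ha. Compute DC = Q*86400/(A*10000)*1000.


DC = Q * 86400 / (A * 10000) * 1000
DC = 0.046 * 86400 / (332 * 10000) * 1000
DC = 3974400.0000 / 3320000

1.1971 mm/day


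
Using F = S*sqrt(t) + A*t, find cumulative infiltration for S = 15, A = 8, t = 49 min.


F = S*sqrt(t) + A*t
F = 15*sqrt(49) + 8*49
F = 15*7.000000 + 392

497.0000 mm


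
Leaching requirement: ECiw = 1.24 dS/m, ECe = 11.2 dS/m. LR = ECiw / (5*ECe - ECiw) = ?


LR = ECiw / (5*ECe - ECiw)
LR = 1.24 / (5*11.2 - 1.24)
LR = 1.24 / 54.7600

0.0226


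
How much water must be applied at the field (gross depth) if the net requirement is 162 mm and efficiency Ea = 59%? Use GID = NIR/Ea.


Ea = 59% = 0.59
GID = NIR / Ea = 162 / 0.59 = 274.5763 mm

274.5763 mm


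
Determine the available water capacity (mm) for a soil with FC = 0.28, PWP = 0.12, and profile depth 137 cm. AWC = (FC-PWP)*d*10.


AWC = (FC - PWP) * d * 10
AWC = (0.28 - 0.12) * 137 * 10
AWC = 0.1600 * 137 * 10

219.2000 mm


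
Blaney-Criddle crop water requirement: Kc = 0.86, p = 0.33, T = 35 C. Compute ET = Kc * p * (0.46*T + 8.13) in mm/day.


ET = Kc * p * (0.46*T + 8.13)
ET = 0.86 * 0.33 * (0.46*35 + 8.13)
ET = 0.86 * 0.33 * 24.2300

6.8765 mm/day


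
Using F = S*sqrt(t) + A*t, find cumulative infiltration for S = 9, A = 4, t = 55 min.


F = S*sqrt(t) + A*t
F = 9*sqrt(55) + 4*55
F = 9*7.416198 + 220

286.7458 mm


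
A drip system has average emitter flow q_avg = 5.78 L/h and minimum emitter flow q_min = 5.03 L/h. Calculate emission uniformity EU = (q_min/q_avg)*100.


EU = (q_min/q_avg)*100 = (5.03/5.78)*100 = 87.0242%

87.0242 %


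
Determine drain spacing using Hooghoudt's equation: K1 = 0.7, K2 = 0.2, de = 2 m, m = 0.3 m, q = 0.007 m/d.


S^2 = 8*K2*de*m/q + 4*K1*m^2/q
S^2 = 8*0.2*2*0.3/0.007 + 4*0.7*0.3^2/0.007
S = sqrt(173.1429)

13.1584 m


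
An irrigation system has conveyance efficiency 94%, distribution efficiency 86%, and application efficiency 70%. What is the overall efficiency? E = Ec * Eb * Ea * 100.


Ec = 0.94, Eb = 0.86, Ea = 0.7
E = 0.94 * 0.86 * 0.7 * 100 = 56.5880%

56.5880 %


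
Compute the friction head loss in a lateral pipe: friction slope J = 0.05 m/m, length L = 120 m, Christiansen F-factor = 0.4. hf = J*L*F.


hf = J * L * F = 0.05 * 120 * 0.4 = 2.4000 m

2.4000 m


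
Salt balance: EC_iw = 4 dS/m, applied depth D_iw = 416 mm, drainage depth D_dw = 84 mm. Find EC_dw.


EC_dw = EC_iw * D_iw / D_dw
EC_dw = 4 * 416 / 84
EC_dw = 1664 / 84

19.8095 dS/m


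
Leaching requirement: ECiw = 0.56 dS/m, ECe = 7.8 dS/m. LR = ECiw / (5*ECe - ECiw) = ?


LR = ECiw / (5*ECe - ECiw)
LR = 0.56 / (5*7.8 - 0.56)
LR = 0.56 / 38.4400

0.0146


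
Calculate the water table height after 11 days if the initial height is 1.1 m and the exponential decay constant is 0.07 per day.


m = m0 * exp(-k*t)
m = 1.1 * exp(-0.07 * 11)
m = 1.1 * exp(-0.7700)

0.5093 m


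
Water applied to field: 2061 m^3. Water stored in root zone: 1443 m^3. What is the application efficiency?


Ea = V_root / V_field * 100 = 1443 / 2061 * 100 = 70.0146%

70.0146 %


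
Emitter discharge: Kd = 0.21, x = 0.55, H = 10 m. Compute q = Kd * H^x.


q = Kd * H^x = 0.21 * 10^0.55 = 0.21 * 3.548134

0.7451 L/h


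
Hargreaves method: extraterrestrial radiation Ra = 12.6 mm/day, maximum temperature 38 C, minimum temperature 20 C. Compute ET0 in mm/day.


Tmean = (Tmax + Tmin)/2 = (38 + 20)/2 = 29.0
ET0 = 0.0023 * 12.6 * (29.0 + 17.8) * sqrt(38 - 20)
ET0 = 0.0023 * 12.6 * 46.8 * 4.242641

5.7541 mm/day


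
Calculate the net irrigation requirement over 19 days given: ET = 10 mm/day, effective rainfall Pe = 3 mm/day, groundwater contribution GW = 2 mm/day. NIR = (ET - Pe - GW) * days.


Daily deficit = ET - Pe - GW = 10 - 3 - 2 = 5 mm/day
NIR = 5 * 19 = 95 mm

95.0000 mm


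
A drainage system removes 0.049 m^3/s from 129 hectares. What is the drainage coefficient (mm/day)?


DC = Q * 86400 / (A * 10000) * 1000
DC = 0.049 * 86400 / (129 * 10000) * 1000
DC = 4233600.0000 / 1290000

3.2819 mm/day


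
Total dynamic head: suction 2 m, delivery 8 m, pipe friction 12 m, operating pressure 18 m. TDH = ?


TDH = Hs + Hd + hf + Hp = 2 + 8 + 12 + 18 = 40

40 m


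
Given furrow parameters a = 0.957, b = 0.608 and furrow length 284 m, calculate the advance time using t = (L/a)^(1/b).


t = (L/a)^(1/b)
t = (284/0.957)^(1/0.608)
t = 296.760711^(1/0.608)

11653.5408 min


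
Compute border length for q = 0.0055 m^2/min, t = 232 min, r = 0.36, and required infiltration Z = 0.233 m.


L = q*t/((1+r)*Z)
L = 0.0055*232/((1+0.36)*0.233)
L = 1.276/0.31688

4.0268 m


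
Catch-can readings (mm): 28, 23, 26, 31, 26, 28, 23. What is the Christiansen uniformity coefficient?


mean = 26.428571 mm
MAD = 2.204082 mm
CU = (1 - 2.204082/26.428571)*100

91.6602 %


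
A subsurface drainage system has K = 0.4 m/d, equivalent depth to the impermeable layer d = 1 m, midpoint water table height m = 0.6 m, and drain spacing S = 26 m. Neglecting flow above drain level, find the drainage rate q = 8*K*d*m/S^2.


q = 8*K*d*m/S^2
q = 8*0.4*1*0.6/26^2
q = 1.9200 / 676

0.0028 m/d


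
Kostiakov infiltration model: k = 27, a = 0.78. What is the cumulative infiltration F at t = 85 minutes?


F = k * t^a = 27 * 85^0.78
F = 27 * 31.985030

863.5958 mm


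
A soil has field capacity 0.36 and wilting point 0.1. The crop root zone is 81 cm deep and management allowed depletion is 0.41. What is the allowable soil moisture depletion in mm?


SMD = (FC - PWP) * d * MAD * 10
SMD = (0.36 - 0.1) * 81 * 0.41 * 10
SMD = 0.2600 * 81 * 0.41 * 10

86.3460 mm


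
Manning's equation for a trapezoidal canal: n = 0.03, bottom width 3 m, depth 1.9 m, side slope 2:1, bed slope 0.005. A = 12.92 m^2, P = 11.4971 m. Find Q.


R = A/P = 12.92/11.4971 = 1.123762
Q = (1/0.03) * 12.92 * 1.123762^(2/3) * 0.005^0.5

32.9162 m^3/s


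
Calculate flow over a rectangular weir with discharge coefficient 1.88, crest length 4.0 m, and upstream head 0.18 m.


Q = C * L * H^(3/2) = 1.88 * 4.0 * 0.18^1.5 = 1.88 * 4.0 * 0.076368

0.5743 m^3/s


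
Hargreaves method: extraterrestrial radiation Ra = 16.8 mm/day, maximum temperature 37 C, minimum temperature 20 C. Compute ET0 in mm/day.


Tmean = (Tmax + Tmin)/2 = (37 + 20)/2 = 28.5
ET0 = 0.0023 * 16.8 * (28.5 + 17.8) * sqrt(37 - 20)
ET0 = 0.0023 * 16.8 * 46.3 * 4.123106

7.3764 mm/day


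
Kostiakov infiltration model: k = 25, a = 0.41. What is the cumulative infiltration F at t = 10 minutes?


F = k * t^a = 25 * 10^0.41
F = 25 * 2.570396

64.2599 mm


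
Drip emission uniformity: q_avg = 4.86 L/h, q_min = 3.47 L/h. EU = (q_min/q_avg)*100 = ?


EU = (q_min/q_avg)*100 = (3.47/4.86)*100 = 71.3992%

71.3992 %


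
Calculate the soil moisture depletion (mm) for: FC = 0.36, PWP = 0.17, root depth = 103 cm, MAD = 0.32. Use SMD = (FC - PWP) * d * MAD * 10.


SMD = (FC - PWP) * d * MAD * 10
SMD = (0.36 - 0.17) * 103 * 0.32 * 10
SMD = 0.1900 * 103 * 0.32 * 10

62.6240 mm


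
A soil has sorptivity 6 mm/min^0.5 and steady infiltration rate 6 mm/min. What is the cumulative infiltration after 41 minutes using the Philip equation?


F = S*sqrt(t) + A*t
F = 6*sqrt(41) + 6*41
F = 6*6.403124 + 246

284.4187 mm


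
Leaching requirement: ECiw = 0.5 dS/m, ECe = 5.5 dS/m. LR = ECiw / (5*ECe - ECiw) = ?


LR = ECiw / (5*ECe - ECiw)
LR = 0.5 / (5*5.5 - 0.5)
LR = 0.5 / 27.0000

0.0185


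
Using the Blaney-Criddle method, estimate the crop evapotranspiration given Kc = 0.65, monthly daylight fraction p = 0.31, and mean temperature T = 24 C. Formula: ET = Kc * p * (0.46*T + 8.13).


ET = Kc * p * (0.46*T + 8.13)
ET = 0.65 * 0.31 * (0.46*24 + 8.13)
ET = 0.65 * 0.31 * 19.1700

3.8628 mm/day


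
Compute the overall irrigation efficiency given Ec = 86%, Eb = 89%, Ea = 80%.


Ec = 0.86, Eb = 0.89, Ea = 0.8
E = 0.86 * 0.89 * 0.8 * 100 = 61.2320%

61.2320 %


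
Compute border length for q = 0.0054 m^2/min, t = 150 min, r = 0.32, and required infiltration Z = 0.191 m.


L = q*t/((1+r)*Z)
L = 0.0054*150/((1+0.32)*0.191)
L = 0.81/0.25212

3.2128 m


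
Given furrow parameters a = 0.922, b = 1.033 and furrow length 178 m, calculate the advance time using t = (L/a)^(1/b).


t = (L/a)^(1/b)
t = (178/0.922)^(1/1.033)
t = 193.058568^(1/1.033)

163.1815 min


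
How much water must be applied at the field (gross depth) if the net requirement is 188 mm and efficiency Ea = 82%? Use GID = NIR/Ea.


Ea = 82% = 0.82
GID = NIR / Ea = 188 / 0.82 = 229.2683 mm

229.2683 mm


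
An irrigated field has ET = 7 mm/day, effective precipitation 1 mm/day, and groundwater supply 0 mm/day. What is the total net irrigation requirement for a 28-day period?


Daily deficit = ET - Pe - GW = 7 - 1 - 0 = 6 mm/day
NIR = 6 * 28 = 168 mm

168.0000 mm


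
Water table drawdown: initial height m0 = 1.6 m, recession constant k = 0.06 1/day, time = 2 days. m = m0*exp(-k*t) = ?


m = m0 * exp(-k*t)
m = 1.6 * exp(-0.06 * 2)
m = 1.6 * exp(-0.1200)

1.4191 m


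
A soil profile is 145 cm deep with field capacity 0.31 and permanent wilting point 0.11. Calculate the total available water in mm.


AWC = (FC - PWP) * d * 10
AWC = (0.31 - 0.11) * 145 * 10
AWC = 0.2000 * 145 * 10

290.0000 mm


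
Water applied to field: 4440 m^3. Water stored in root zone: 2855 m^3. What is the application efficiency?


Ea = V_root / V_field * 100 = 2855 / 4440 * 100 = 64.3018%

64.3018 %


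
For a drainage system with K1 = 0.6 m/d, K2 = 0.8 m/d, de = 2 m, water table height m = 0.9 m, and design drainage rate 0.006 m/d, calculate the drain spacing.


S^2 = 8*K2*de*m/q + 4*K1*m^2/q
S^2 = 8*0.8*2*0.9/0.006 + 4*0.6*0.9^2/0.006
S = sqrt(2244.0000)

47.3709 m


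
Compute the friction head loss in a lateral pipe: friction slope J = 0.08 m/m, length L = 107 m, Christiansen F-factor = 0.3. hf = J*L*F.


hf = J * L * F = 0.08 * 107 * 0.3 = 2.5680 m

2.5680 m


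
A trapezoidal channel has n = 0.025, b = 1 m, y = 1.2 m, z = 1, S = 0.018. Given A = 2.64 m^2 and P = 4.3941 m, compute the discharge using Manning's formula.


R = A/P = 2.64/4.3941 = 0.600806
Q = (1/0.025) * 2.64 * 0.600806^(2/3) * 0.018^0.5

10.0876 m^3/s


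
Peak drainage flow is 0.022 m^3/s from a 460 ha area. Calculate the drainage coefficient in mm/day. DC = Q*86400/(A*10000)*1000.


DC = Q * 86400 / (A * 10000) * 1000
DC = 0.022 * 86400 / (460 * 10000) * 1000
DC = 1900800.0000 / 4600000

0.4132 mm/day


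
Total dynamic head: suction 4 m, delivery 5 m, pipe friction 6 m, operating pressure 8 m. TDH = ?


TDH = Hs + Hd + hf + Hp = 4 + 5 + 6 + 8 = 23

23 m


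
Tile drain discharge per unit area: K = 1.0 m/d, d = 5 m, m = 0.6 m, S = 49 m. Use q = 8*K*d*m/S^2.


q = 8*K*d*m/S^2
q = 8*1.0*5*0.6/49^2
q = 24.0000 / 2401

0.0100 m/d


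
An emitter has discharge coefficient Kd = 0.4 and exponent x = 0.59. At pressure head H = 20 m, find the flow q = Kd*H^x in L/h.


q = Kd * H^x = 0.4 * 20^0.59 = 0.4 * 5.856089

2.3424 L/h


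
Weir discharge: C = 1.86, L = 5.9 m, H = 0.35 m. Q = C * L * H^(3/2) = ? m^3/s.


Q = C * L * H^(3/2) = 1.86 * 5.9 * 0.35^1.5 = 1.86 * 5.9 * 0.207063

2.2723 m^3/s


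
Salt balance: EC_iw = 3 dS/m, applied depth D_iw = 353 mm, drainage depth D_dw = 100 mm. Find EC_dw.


EC_dw = EC_iw * D_iw / D_dw
EC_dw = 3 * 353 / 100
EC_dw = 1059 / 100

10.5900 dS/m


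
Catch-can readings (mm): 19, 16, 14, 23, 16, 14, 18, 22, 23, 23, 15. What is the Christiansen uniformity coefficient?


mean = 18.454545 mm
MAD = 3.223140 mm
CU = (1 - 3.223140/18.454545)*100

82.5347 %


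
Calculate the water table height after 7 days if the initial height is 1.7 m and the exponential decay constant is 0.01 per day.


m = m0 * exp(-k*t)
m = 1.7 * exp(-0.01 * 7)
m = 1.7 * exp(-0.0700)

1.5851 m


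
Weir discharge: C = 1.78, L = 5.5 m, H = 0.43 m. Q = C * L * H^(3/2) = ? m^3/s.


Q = C * L * H^(3/2) = 1.78 * 5.5 * 0.43^1.5 = 1.78 * 5.5 * 0.281970

2.7605 m^3/s


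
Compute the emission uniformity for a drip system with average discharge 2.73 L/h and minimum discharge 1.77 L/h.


EU = (q_min/q_avg)*100 = (1.77/2.73)*100 = 64.8352%

64.8352 %


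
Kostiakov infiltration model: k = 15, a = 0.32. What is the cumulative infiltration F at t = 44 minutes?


F = k * t^a = 15 * 44^0.32
F = 15 * 3.356641

50.3496 mm


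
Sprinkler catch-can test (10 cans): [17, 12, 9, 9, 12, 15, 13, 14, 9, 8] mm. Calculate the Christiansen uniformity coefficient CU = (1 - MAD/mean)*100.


mean = 11.800000 mm
MAD = 2.440000 mm
CU = (1 - 2.440000/11.800000)*100

79.3220 %


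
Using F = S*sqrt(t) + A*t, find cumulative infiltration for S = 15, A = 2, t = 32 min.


F = S*sqrt(t) + A*t
F = 15*sqrt(32) + 2*32
F = 15*5.656854 + 64

148.8528 mm


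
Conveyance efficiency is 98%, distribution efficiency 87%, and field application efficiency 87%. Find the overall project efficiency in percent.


Ec = 0.98, Eb = 0.87, Ea = 0.87
E = 0.98 * 0.87 * 0.87 * 100 = 74.1762%

74.1762 %


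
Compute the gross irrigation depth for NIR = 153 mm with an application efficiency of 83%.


Ea = 83% = 0.83
GID = NIR / Ea = 153 / 0.83 = 184.3373 mm

184.3373 mm


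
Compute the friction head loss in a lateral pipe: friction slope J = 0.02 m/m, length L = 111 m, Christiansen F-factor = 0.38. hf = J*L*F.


hf = J * L * F = 0.02 * 111 * 0.38 = 0.8436 m

0.8436 m


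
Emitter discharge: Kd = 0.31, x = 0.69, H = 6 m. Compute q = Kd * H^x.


q = Kd * H^x = 0.31 * 6^0.69 = 0.31 * 3.442900

1.0673 L/h


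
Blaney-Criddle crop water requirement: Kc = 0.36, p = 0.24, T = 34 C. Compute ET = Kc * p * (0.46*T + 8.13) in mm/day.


ET = Kc * p * (0.46*T + 8.13)
ET = 0.36 * 0.24 * (0.46*34 + 8.13)
ET = 0.36 * 0.24 * 23.7700

2.0537 mm/day


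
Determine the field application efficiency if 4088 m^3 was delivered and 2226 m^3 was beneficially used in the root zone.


Ea = V_root / V_field * 100 = 2226 / 4088 * 100 = 54.4521%

54.4521 %


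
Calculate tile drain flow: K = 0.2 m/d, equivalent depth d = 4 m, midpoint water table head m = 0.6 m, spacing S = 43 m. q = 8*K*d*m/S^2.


q = 8*K*d*m/S^2
q = 8*0.2*4*0.6/43^2
q = 3.8400 / 1849

0.0021 m/d


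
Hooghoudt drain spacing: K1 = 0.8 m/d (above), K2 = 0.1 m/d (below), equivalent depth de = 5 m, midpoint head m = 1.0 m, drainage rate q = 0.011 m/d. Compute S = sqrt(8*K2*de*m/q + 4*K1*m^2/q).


S^2 = 8*K2*de*m/q + 4*K1*m^2/q
S^2 = 8*0.1*5*1.0/0.011 + 4*0.8*1.0^2/0.011
S = sqrt(654.5455)

25.5841 m


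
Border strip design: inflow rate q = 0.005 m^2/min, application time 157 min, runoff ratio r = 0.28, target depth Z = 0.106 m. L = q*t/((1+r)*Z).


L = q*t/((1+r)*Z)
L = 0.005*157/((1+0.28)*0.106)
L = 0.785/0.13568

5.7857 m


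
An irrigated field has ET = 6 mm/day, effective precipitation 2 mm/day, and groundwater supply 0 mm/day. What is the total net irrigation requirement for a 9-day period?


Daily deficit = ET - Pe - GW = 6 - 2 - 0 = 4 mm/day
NIR = 4 * 9 = 36 mm

36.0000 mm


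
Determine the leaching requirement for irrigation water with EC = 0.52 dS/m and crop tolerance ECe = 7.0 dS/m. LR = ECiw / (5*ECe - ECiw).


LR = ECiw / (5*ECe - ECiw)
LR = 0.52 / (5*7.0 - 0.52)
LR = 0.52 / 34.4800

0.0151


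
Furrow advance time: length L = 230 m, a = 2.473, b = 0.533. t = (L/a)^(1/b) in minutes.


t = (L/a)^(1/b)
t = (230/2.473)^(1/0.533)
t = 93.004448^(1/0.533)

4934.6091 min


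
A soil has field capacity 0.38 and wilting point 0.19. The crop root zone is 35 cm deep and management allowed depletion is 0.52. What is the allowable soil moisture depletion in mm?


SMD = (FC - PWP) * d * MAD * 10
SMD = (0.38 - 0.19) * 35 * 0.52 * 10
SMD = 0.1900 * 35 * 0.52 * 10

34.5800 mm


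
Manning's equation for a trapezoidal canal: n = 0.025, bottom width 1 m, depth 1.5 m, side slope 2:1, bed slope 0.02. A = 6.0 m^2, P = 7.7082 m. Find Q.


R = A/P = 6.0/7.7082 = 0.778392
Q = (1/0.025) * 6.0 * 0.778392^(2/3) * 0.02^0.5

28.7205 m^3/s


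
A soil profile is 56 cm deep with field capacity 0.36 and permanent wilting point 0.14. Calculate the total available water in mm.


AWC = (FC - PWP) * d * 10
AWC = (0.36 - 0.14) * 56 * 10
AWC = 0.2200 * 56 * 10

123.2000 mm


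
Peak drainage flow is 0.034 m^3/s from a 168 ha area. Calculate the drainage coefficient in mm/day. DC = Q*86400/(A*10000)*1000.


DC = Q * 86400 / (A * 10000) * 1000
DC = 0.034 * 86400 / (168 * 10000) * 1000
DC = 2937600.0000 / 1680000

1.7486 mm/day


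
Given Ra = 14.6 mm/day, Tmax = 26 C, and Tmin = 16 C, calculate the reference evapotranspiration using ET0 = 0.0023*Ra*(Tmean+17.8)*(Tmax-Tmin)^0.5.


Tmean = (Tmax + Tmin)/2 = (26 + 16)/2 = 21.0
ET0 = 0.0023 * 14.6 * (21.0 + 17.8) * sqrt(26 - 16)
ET0 = 0.0023 * 14.6 * 38.8 * 3.162278

4.1201 mm/day


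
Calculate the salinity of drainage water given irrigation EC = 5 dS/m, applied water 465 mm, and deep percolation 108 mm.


EC_dw = EC_iw * D_iw / D_dw
EC_dw = 5 * 465 / 108
EC_dw = 2325 / 108

21.5278 dS/m


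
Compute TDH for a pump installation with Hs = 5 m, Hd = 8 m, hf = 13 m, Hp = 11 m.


TDH = Hs + Hd + hf + Hp = 5 + 8 + 13 + 11 = 37

37 m


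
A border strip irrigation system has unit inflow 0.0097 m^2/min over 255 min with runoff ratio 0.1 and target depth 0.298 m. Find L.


L = q*t/((1+r)*Z)
L = 0.0097*255/((1+0.1)*0.298)
L = 2.4735/0.3278

7.5458 m


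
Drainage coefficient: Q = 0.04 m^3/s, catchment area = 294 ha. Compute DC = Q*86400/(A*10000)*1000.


DC = Q * 86400 / (A * 10000) * 1000
DC = 0.04 * 86400 / (294 * 10000) * 1000
DC = 3456000.0000 / 2940000

1.1755 mm/day


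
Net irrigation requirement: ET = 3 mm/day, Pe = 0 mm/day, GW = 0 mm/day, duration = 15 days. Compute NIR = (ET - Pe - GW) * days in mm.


Daily deficit = ET - Pe - GW = 3 - 0 - 0 = 3 mm/day
NIR = 3 * 15 = 45 mm

45.0000 mm


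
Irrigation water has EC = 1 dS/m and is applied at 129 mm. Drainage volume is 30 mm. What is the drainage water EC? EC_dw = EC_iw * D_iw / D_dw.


EC_dw = EC_iw * D_iw / D_dw
EC_dw = 1 * 129 / 30
EC_dw = 129 / 30

4.3000 dS/m


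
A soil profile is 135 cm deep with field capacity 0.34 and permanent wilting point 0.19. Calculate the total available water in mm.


AWC = (FC - PWP) * d * 10
AWC = (0.34 - 0.19) * 135 * 10
AWC = 0.1500 * 135 * 10

202.5000 mm


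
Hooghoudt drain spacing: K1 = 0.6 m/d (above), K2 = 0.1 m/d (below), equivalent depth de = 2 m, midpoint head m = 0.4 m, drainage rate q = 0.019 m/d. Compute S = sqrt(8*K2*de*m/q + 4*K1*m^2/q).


S^2 = 8*K2*de*m/q + 4*K1*m^2/q
S^2 = 8*0.1*2*0.4/0.019 + 4*0.6*0.4^2/0.019
S = sqrt(53.8947)

7.3413 m


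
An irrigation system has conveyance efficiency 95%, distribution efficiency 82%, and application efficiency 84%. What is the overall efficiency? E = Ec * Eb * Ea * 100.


Ec = 0.95, Eb = 0.82, Ea = 0.84
E = 0.95 * 0.82 * 0.84 * 100 = 65.4360%

65.4360 %


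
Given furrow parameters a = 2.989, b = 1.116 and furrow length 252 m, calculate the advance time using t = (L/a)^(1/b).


t = (L/a)^(1/b)
t = (252/2.989)^(1/1.116)
t = 84.309133^(1/1.116)

53.1734 min


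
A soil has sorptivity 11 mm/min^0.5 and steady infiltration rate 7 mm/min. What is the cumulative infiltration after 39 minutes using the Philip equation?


F = S*sqrt(t) + A*t
F = 11*sqrt(39) + 7*39
F = 11*6.244998 + 273

341.6950 mm


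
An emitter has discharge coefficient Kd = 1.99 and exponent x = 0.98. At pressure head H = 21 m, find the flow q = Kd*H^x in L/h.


q = Kd * H^x = 1.99 * 21^0.98 = 1.99 * 19.759453

39.3213 L/h


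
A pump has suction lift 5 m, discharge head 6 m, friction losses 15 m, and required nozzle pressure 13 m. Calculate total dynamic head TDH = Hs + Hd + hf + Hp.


TDH = Hs + Hd + hf + Hp = 5 + 6 + 15 + 13 = 39

39 m


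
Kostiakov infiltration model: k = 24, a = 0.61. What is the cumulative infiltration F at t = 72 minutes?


F = k * t^a = 24 * 72^0.61
F = 24 * 13.582284

325.9748 mm


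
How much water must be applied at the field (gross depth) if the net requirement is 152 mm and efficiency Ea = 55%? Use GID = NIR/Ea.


Ea = 55% = 0.55
GID = NIR / Ea = 152 / 0.55 = 276.3636 mm

276.3636 mm


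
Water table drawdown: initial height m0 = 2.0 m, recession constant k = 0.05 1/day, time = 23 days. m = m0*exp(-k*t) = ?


m = m0 * exp(-k*t)
m = 2.0 * exp(-0.05 * 23)
m = 2.0 * exp(-1.1500)

0.6333 m


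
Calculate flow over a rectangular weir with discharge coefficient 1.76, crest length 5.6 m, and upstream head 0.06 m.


Q = C * L * H^(3/2) = 1.76 * 5.6 * 0.06^1.5 = 1.76 * 5.6 * 0.014697

0.1449 m^3/s


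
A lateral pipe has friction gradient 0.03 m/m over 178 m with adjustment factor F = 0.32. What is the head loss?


hf = J * L * F = 0.03 * 178 * 0.32 = 1.7088 m

1.7088 m


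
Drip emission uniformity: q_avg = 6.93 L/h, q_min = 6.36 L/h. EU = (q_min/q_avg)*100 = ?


EU = (q_min/q_avg)*100 = (6.36/6.93)*100 = 91.7749%

91.7749 %


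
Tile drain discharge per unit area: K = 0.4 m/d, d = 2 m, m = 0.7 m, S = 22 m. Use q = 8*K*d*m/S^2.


q = 8*K*d*m/S^2
q = 8*0.4*2*0.7/22^2
q = 4.4800 / 484

0.0093 m/d


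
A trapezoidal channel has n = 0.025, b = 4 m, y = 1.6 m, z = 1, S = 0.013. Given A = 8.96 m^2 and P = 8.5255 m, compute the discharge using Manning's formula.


R = A/P = 8.96/8.5255 = 1.050965
Q = (1/0.025) * 8.96 * 1.050965^(2/3) * 0.013^0.5

42.2408 m^3/s


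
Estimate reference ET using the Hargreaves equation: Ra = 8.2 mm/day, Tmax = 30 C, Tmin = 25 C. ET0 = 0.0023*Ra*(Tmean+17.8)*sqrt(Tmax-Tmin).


Tmean = (Tmax + Tmin)/2 = (30 + 25)/2 = 27.5
ET0 = 0.0023 * 8.2 * (27.5 + 17.8) * sqrt(30 - 25)
ET0 = 0.0023 * 8.2 * 45.3 * 2.236068

1.9104 mm/day


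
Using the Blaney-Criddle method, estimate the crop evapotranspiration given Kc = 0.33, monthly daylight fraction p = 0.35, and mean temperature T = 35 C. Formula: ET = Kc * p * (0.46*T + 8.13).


ET = Kc * p * (0.46*T + 8.13)
ET = 0.33 * 0.35 * (0.46*35 + 8.13)
ET = 0.33 * 0.35 * 24.2300

2.7986 mm/day


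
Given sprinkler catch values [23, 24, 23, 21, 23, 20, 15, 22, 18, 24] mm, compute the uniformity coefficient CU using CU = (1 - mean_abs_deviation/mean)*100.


mean = 21.300000 mm
MAD = 2.240000 mm
CU = (1 - 2.240000/21.300000)*100

89.4836 %


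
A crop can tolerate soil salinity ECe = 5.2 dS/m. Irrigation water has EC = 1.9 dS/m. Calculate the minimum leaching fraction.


LR = ECiw / (5*ECe - ECiw)
LR = 1.9 / (5*5.2 - 1.9)
LR = 1.9 / 24.1000

0.0788


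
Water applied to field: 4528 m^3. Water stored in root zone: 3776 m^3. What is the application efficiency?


Ea = V_root / V_field * 100 = 3776 / 4528 * 100 = 83.3922%

83.3922 %


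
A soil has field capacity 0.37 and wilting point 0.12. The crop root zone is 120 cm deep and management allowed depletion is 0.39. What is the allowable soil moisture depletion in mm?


SMD = (FC - PWP) * d * MAD * 10
SMD = (0.37 - 0.12) * 120 * 0.39 * 10
SMD = 0.2500 * 120 * 0.39 * 10

117.0000 mm


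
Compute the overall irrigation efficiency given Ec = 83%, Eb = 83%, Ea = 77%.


Ec = 0.83, Eb = 0.83, Ea = 0.77
E = 0.83 * 0.83 * 0.77 * 100 = 53.0453%

53.0453 %


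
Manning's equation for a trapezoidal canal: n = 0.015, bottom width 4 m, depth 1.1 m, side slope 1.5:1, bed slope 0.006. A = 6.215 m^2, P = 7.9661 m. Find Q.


R = A/P = 6.215/7.9661 = 0.780181
Q = (1/0.015) * 6.215 * 0.780181^(2/3) * 0.006^0.5

27.1992 m^3/s


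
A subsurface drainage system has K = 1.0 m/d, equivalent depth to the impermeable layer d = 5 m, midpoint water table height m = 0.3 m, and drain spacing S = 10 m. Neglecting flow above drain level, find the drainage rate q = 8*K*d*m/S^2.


q = 8*K*d*m/S^2
q = 8*1.0*5*0.3/10^2
q = 12.0000 / 100

0.1200 m/d


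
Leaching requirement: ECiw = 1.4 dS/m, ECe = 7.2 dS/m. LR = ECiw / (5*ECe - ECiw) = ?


LR = ECiw / (5*ECe - ECiw)
LR = 1.4 / (5*7.2 - 1.4)
LR = 1.4 / 34.6000

0.0405


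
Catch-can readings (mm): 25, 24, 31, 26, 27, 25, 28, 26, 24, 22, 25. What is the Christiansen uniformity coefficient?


mean = 25.727273 mm
MAD = 1.702479 mm
CU = (1 - 1.702479/25.727273)*100

93.3826 %


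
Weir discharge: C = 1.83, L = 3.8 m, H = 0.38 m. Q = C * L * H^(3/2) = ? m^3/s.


Q = C * L * H^(3/2) = 1.83 * 3.8 * 0.38^1.5 = 1.83 * 3.8 * 0.234248

1.6290 m^3/s


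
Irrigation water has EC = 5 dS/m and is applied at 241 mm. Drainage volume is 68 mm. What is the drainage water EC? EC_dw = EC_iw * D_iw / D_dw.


EC_dw = EC_iw * D_iw / D_dw
EC_dw = 5 * 241 / 68
EC_dw = 1205 / 68

17.7206 dS/m


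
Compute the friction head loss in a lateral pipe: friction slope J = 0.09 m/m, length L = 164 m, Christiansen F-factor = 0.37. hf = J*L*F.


hf = J * L * F = 0.09 * 164 * 0.37 = 5.4612 m

5.4612 m


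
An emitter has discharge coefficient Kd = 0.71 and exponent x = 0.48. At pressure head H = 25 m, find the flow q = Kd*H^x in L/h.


q = Kd * H^x = 0.71 * 25^0.48 = 0.71 * 4.688255

3.3287 L/h


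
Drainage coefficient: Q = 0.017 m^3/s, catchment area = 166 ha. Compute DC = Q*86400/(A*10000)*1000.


DC = Q * 86400 / (A * 10000) * 1000
DC = 0.017 * 86400 / (166 * 10000) * 1000
DC = 1468800.0000 / 1660000

0.8848 mm/day


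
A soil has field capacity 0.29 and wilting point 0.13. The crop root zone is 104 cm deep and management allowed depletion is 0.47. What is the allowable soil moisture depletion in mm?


SMD = (FC - PWP) * d * MAD * 10
SMD = (0.29 - 0.13) * 104 * 0.47 * 10
SMD = 0.1600 * 104 * 0.47 * 10

78.2080 mm


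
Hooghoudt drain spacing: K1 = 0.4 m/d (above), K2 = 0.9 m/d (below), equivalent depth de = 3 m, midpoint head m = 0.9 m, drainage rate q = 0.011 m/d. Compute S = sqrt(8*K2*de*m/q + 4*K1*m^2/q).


S^2 = 8*K2*de*m/q + 4*K1*m^2/q
S^2 = 8*0.9*3*0.9/0.011 + 4*0.4*0.9^2/0.011
S = sqrt(1885.0909)

43.4176 m


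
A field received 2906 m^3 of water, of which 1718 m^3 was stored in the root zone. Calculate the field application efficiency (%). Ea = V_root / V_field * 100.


Ea = V_root / V_field * 100 = 1718 / 2906 * 100 = 59.1191%

59.1191 %


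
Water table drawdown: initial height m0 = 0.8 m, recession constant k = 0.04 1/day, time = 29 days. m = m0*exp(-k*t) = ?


m = m0 * exp(-k*t)
m = 0.8 * exp(-0.04 * 29)
m = 0.8 * exp(-1.1600)

0.2508 m


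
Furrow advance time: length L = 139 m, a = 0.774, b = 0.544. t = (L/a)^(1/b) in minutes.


t = (L/a)^(1/b)
t = (139/0.774)^(1/0.544)
t = 179.586563^(1/0.544)

13927.9030 min


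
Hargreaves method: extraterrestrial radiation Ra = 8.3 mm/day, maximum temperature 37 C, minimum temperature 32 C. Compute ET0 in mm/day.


Tmean = (Tmax + Tmin)/2 = (37 + 32)/2 = 34.5
ET0 = 0.0023 * 8.3 * (34.5 + 17.8) * sqrt(37 - 32)
ET0 = 0.0023 * 8.3 * 52.3 * 2.236068

2.2325 mm/day


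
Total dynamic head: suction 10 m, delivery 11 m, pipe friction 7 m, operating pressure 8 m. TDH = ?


TDH = Hs + Hd + hf + Hp = 10 + 11 + 7 + 8 = 36

36 m


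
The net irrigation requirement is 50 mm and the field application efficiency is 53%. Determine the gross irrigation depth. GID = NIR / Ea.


Ea = 53% = 0.53
GID = NIR / Ea = 50 / 0.53 = 94.3396 mm

94.3396 mm


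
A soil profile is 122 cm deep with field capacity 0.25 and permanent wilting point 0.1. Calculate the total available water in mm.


AWC = (FC - PWP) * d * 10
AWC = (0.25 - 0.1) * 122 * 10
AWC = 0.1500 * 122 * 10

183.0000 mm


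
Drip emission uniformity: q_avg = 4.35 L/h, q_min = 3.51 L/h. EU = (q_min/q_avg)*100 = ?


EU = (q_min/q_avg)*100 = (3.51/4.35)*100 = 80.6897%

80.6897 %


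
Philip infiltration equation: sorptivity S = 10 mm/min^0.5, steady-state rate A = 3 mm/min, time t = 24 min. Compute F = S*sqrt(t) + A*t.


F = S*sqrt(t) + A*t
F = 10*sqrt(24) + 3*24
F = 10*4.898979 + 72

120.9898 mm


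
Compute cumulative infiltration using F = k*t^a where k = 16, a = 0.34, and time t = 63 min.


F = k * t^a = 16 * 63^0.34
F = 16 * 4.090494

65.4479 mm


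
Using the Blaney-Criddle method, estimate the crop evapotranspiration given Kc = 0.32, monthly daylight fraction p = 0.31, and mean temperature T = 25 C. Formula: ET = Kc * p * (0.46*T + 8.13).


ET = Kc * p * (0.46*T + 8.13)
ET = 0.32 * 0.31 * (0.46*25 + 8.13)
ET = 0.32 * 0.31 * 19.6300

1.9473 mm/day


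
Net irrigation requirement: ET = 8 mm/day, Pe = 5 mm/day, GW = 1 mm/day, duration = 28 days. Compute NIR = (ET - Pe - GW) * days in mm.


Daily deficit = ET - Pe - GW = 8 - 5 - 1 = 2 mm/day
NIR = 2 * 28 = 56 mm

56.0000 mm


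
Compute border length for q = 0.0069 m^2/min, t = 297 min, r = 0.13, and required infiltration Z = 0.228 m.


L = q*t/((1+r)*Z)
L = 0.0069*297/((1+0.13)*0.228)
L = 2.0493/0.25764

7.9541 m


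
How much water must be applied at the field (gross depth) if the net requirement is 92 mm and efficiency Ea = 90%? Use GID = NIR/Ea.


Ea = 90% = 0.9
GID = NIR / Ea = 92 / 0.9 = 102.2222 mm

102.2222 mm


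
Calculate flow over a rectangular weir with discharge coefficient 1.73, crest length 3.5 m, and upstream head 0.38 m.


Q = C * L * H^(3/2) = 1.73 * 3.5 * 0.38^1.5 = 1.73 * 3.5 * 0.234248

1.4184 m^3/s


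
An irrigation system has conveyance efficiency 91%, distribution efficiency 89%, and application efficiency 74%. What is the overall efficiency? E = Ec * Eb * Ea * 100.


Ec = 0.91, Eb = 0.89, Ea = 0.74
E = 0.91 * 0.89 * 0.74 * 100 = 59.9326%

59.9326 %


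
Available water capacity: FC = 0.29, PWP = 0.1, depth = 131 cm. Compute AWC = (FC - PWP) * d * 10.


AWC = (FC - PWP) * d * 10
AWC = (0.29 - 0.1) * 131 * 10
AWC = 0.1900 * 131 * 10

248.9000 mm


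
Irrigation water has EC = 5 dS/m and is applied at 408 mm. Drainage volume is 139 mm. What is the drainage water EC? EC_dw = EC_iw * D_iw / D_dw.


EC_dw = EC_iw * D_iw / D_dw
EC_dw = 5 * 408 / 139
EC_dw = 2040 / 139

14.6763 dS/m


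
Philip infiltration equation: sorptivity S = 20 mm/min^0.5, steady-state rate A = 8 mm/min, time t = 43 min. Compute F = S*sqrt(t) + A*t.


F = S*sqrt(t) + A*t
F = 20*sqrt(43) + 8*43
F = 20*6.557439 + 344

475.1488 mm


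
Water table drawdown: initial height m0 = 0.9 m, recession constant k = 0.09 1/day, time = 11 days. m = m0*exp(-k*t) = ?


m = m0 * exp(-k*t)
m = 0.9 * exp(-0.09 * 11)
m = 0.9 * exp(-0.9900)

0.3344 m


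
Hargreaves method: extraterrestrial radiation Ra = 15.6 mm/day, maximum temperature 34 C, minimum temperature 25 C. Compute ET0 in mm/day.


Tmean = (Tmax + Tmin)/2 = (34 + 25)/2 = 29.5
ET0 = 0.0023 * 15.6 * (29.5 + 17.8) * sqrt(34 - 25)
ET0 = 0.0023 * 15.6 * 47.3 * 3.000000

5.0914 mm/day


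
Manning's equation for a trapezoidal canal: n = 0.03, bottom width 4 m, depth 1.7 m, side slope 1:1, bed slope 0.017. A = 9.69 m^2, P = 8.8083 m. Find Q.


R = A/P = 9.69/8.8083 = 1.100099
Q = (1/0.03) * 9.69 * 1.100099^(2/3) * 0.017^0.5

44.8795 m^3/s


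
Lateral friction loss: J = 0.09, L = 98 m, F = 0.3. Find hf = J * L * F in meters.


hf = J * L * F = 0.09 * 98 * 0.3 = 2.6460 m

2.6460 m


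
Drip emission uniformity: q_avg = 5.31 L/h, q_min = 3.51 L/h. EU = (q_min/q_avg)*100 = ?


EU = (q_min/q_avg)*100 = (3.51/5.31)*100 = 66.1017%

66.1017 %


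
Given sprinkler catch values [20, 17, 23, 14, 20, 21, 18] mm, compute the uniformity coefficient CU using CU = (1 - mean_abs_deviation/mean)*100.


mean = 19.000000 mm
MAD = 2.285714 mm
CU = (1 - 2.285714/19.000000)*100

87.9699 %


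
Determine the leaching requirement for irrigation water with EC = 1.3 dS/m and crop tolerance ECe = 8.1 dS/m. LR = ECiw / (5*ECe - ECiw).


LR = ECiw / (5*ECe - ECiw)
LR = 1.3 / (5*8.1 - 1.3)
LR = 1.3 / 39.2000

0.0332


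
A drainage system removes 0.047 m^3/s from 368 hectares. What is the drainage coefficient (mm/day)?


DC = Q * 86400 / (A * 10000) * 1000
DC = 0.047 * 86400 / (368 * 10000) * 1000
DC = 4060800.0000 / 3680000

1.1035 mm/day


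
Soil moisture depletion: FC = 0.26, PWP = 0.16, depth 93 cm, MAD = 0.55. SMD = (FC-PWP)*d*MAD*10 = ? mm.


SMD = (FC - PWP) * d * MAD * 10
SMD = (0.26 - 0.16) * 93 * 0.55 * 10
SMD = 0.1000 * 93 * 0.55 * 10

51.1500 mm


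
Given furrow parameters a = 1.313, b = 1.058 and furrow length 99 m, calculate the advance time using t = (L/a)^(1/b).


t = (L/a)^(1/b)
t = (99/1.313)^(1/1.058)
t = 75.399848^(1/1.058)

59.4911 min


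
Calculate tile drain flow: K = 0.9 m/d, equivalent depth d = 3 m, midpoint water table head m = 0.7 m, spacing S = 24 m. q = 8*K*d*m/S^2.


q = 8*K*d*m/S^2
q = 8*0.9*3*0.7/24^2
q = 15.1200 / 576

0.0262 m/d


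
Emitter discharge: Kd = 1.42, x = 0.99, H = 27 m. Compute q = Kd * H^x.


q = Kd * H^x = 1.42 * 27^0.99 = 1.42 * 26.124629

37.0970 L/h


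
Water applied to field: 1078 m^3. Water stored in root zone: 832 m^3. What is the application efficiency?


Ea = V_root / V_field * 100 = 832 / 1078 * 100 = 77.1800%

77.1800 %


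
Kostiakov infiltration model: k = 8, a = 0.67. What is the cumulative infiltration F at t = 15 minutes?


F = k * t^a = 8 * 15^0.67
F = 8 * 6.137354

49.0988 mm


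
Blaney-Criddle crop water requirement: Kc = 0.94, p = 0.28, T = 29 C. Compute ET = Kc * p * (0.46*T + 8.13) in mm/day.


ET = Kc * p * (0.46*T + 8.13)
ET = 0.94 * 0.28 * (0.46*29 + 8.13)
ET = 0.94 * 0.28 * 21.4700

5.6509 mm/day


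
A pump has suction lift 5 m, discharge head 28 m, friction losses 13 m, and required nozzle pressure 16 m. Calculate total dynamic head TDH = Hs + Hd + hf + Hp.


TDH = Hs + Hd + hf + Hp = 5 + 28 + 13 + 16 = 62

62 m


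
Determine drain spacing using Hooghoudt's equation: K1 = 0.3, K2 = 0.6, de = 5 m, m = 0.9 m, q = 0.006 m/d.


S^2 = 8*K2*de*m/q + 4*K1*m^2/q
S^2 = 8*0.6*5*0.9/0.006 + 4*0.3*0.9^2/0.006
S = sqrt(3762.0000)

61.3351 m


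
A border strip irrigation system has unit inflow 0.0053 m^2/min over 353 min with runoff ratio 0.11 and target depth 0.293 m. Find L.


L = q*t/((1+r)*Z)
L = 0.0053*353/((1+0.11)*0.293)
L = 1.8709/0.32523

5.7525 m


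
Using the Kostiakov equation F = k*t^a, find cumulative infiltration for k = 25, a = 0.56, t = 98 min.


F = k * t^a = 25 * 98^0.56
F = 25 * 13.034267

325.8567 mm


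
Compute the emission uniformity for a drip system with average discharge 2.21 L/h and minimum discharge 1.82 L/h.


EU = (q_min/q_avg)*100 = (1.82/2.21)*100 = 82.3529%

82.3529 %


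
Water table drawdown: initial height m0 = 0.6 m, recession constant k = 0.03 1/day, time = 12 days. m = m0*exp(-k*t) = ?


m = m0 * exp(-k*t)
m = 0.6 * exp(-0.03 * 12)
m = 0.6 * exp(-0.3600)

0.4186 m


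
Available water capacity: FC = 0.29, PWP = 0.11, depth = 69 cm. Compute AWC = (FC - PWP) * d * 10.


AWC = (FC - PWP) * d * 10
AWC = (0.29 - 0.11) * 69 * 10
AWC = 0.1800 * 69 * 10

124.2000 mm


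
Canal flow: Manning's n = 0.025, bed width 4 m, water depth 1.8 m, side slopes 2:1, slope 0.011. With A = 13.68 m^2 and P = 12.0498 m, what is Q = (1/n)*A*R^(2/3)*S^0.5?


R = A/P = 13.68/12.0498 = 1.135289
Q = (1/0.025) * 13.68 * 1.135289^(2/3) * 0.011^0.5

62.4568 m^3/s


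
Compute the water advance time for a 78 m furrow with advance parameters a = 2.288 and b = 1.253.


t = (L/a)^(1/b)
t = (78/2.288)^(1/1.253)
t = 34.090909^(1/1.253)

16.7177 min


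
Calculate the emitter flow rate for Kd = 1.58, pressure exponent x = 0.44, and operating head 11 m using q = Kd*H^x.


q = Kd * H^x = 1.58 * 11^0.44 = 1.58 * 2.872187

4.5381 L/h


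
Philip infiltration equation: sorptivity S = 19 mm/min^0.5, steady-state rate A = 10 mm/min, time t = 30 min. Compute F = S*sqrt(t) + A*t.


F = S*sqrt(t) + A*t
F = 19*sqrt(30) + 10*30
F = 19*5.477226 + 300

404.0673 mm


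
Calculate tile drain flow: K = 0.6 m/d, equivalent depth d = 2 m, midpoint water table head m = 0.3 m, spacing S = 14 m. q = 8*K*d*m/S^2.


q = 8*K*d*m/S^2
q = 8*0.6*2*0.3/14^2
q = 2.8800 / 196

0.0147 m/d


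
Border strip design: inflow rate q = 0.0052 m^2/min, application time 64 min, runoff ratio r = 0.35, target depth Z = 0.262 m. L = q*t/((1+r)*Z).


L = q*t/((1+r)*Z)
L = 0.0052*64/((1+0.35)*0.262)
L = 0.3328/0.3537

0.9409 m


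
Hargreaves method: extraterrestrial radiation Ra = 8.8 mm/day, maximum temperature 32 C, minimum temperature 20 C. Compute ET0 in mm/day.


Tmean = (Tmax + Tmin)/2 = (32 + 20)/2 = 26.0
ET0 = 0.0023 * 8.8 * (26.0 + 17.8) * sqrt(32 - 20)
ET0 = 0.0023 * 8.8 * 43.8 * 3.464102

3.0710 mm/day


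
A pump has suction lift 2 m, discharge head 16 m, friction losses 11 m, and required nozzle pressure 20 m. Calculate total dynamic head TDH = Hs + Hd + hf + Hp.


TDH = Hs + Hd + hf + Hp = 2 + 16 + 11 + 20 = 49

49 m


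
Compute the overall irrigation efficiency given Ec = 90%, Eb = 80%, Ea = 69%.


Ec = 0.9, Eb = 0.8, Ea = 0.69
E = 0.9 * 0.8 * 0.69 * 100 = 49.6800%

49.6800 %


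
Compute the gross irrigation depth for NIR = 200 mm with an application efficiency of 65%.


Ea = 65% = 0.65
GID = NIR / Ea = 200 / 0.65 = 307.6923 mm

307.6923 mm


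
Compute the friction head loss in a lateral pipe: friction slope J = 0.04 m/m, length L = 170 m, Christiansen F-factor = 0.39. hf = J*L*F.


hf = J * L * F = 0.04 * 170 * 0.39 = 2.6520 m

2.6520 m


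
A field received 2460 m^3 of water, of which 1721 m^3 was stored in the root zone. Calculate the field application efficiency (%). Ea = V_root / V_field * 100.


Ea = V_root / V_field * 100 = 1721 / 2460 * 100 = 69.9593%

69.9593 %
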